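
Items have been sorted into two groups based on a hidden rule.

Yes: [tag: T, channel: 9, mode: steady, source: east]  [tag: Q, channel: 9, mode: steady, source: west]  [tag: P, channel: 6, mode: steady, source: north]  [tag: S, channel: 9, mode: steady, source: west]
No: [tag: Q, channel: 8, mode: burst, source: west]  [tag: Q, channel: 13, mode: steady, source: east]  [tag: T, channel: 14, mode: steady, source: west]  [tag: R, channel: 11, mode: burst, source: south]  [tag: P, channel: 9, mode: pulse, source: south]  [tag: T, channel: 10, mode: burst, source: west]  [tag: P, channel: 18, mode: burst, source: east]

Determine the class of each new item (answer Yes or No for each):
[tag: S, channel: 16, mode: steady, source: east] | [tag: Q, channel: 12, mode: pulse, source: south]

All 'Yes' examples share one property — mode is steady AND channel ≤ 9 — and every 'No' example lacks it.
No: [tag: S, channel: 16, mode: steady, source: east], since mode is steady, channel = 16. No: [tag: Q, channel: 12, mode: pulse, source: south], since mode is pulse, channel = 12.

No, No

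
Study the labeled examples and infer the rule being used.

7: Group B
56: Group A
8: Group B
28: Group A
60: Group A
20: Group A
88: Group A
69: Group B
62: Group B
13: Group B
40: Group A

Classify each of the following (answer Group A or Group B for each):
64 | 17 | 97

Group A, Group B, Group B

The distinguishing property — multiple of 4 AND at least 13 — holds for all the 'Group A' cases and none of the 'Group B' cases.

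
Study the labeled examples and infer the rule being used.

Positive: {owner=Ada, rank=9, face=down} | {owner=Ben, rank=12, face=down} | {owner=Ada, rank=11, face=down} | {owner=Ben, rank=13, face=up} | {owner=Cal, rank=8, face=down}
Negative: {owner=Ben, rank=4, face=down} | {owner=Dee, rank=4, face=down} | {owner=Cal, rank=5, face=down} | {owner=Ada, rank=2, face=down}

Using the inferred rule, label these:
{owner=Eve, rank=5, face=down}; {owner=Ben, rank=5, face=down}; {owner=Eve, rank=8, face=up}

The distinguishing property — rank ≥ 8 — holds for all the 'Positive' cases and none of the 'Negative' cases.

Negative, Negative, Positive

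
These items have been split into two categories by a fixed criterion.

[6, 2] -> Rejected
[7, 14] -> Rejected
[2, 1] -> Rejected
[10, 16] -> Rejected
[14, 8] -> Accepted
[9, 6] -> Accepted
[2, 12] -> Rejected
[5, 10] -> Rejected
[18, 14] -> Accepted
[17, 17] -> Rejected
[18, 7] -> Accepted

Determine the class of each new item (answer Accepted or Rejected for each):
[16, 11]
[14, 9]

Accepted, Accepted

Every 'Accepted' example satisfies: first > second AND sum ≥ 14. None of the 'Rejected' examples do.
[16, 11]: Accepted (16 > 11, 16+11 = 27). [14, 9]: Accepted (14 > 9, 14+9 = 23).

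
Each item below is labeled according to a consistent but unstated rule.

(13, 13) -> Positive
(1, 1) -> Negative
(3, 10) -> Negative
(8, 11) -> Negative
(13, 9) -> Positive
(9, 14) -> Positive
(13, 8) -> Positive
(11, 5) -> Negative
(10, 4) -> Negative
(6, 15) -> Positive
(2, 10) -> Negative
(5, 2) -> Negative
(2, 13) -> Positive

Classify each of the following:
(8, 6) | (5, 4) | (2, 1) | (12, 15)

Negative, Negative, Negative, Positive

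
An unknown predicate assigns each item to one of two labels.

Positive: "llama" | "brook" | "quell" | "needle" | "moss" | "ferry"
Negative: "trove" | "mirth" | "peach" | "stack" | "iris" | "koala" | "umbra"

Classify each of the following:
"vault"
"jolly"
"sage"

Looking at the examples, the only property every 'Positive' case has and every 'Negative' case lacks is: has a double letter.

Negative, Positive, Negative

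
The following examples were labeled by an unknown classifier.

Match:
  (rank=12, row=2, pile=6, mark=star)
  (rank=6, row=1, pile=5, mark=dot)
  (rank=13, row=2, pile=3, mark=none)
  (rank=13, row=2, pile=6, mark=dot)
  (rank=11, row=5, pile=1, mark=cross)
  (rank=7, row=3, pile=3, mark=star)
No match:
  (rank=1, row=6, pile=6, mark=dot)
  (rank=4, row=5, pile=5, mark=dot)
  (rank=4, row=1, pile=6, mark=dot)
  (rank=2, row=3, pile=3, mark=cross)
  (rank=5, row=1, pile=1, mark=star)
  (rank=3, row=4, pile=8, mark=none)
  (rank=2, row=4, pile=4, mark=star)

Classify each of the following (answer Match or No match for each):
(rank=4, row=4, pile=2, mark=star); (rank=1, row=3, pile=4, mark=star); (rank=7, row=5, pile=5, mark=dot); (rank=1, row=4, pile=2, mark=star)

No match, No match, Match, No match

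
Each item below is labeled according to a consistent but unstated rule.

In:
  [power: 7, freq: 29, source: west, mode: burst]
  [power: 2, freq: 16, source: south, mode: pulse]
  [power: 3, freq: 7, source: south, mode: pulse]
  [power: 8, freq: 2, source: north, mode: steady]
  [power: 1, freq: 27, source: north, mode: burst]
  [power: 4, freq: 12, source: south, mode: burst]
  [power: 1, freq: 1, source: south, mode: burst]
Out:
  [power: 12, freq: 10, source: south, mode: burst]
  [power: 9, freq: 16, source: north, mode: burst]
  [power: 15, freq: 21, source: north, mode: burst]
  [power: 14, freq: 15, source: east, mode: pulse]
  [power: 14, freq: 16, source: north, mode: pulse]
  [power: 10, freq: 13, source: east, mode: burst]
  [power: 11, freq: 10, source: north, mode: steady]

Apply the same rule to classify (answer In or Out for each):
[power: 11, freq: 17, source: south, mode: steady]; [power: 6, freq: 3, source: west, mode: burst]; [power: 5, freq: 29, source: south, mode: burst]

The distinguishing property — power ≤ 8 — holds for all the 'In' cases and none of the 'Out' cases.
Out: [power: 11, freq: 17, source: south, mode: steady], since power = 11. In: [power: 6, freq: 3, source: west, mode: burst], since power = 6. In: [power: 5, freq: 29, source: south, mode: burst], since power = 5.

Out, In, In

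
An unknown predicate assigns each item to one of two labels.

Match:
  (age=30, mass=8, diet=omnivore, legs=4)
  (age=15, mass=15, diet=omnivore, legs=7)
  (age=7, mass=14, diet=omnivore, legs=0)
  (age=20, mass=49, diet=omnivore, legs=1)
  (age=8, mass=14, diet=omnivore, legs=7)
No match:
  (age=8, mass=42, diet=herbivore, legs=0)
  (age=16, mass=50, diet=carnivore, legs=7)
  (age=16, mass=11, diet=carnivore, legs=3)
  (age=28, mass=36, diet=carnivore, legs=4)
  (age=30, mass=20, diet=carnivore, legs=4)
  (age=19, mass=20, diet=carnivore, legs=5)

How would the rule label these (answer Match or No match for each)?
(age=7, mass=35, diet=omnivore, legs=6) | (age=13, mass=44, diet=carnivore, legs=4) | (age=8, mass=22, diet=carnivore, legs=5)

Every 'Match' example satisfies: diet is omnivore. None of the 'No match' examples do.

Match, No match, No match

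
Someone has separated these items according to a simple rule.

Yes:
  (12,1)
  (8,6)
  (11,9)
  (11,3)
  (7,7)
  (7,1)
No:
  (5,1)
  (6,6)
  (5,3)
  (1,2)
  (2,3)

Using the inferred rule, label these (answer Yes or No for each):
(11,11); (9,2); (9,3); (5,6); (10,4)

All 'Yes' examples share one property — first ≥ 7 — and every 'No' example lacks it.
(11,11): first 11 — matches, so Yes.
(9,2): first 9 — matches, so Yes.
(9,3): first 9 — matches, so Yes.
(5,6): first 5 — doesn't qualify, so No.
(10,4): first 10 — matches, so Yes.

Yes, Yes, Yes, No, Yes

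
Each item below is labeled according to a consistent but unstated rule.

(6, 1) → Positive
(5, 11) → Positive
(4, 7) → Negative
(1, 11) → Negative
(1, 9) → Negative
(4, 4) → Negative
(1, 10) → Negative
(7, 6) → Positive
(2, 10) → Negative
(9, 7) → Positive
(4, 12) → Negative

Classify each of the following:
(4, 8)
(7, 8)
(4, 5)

'Positive' ⟺ first ≥ 5.
Negative: (4, 8), since first 4. Positive: (7, 8), since first 7. Negative: (4, 5), since first 4.

Negative, Positive, Negative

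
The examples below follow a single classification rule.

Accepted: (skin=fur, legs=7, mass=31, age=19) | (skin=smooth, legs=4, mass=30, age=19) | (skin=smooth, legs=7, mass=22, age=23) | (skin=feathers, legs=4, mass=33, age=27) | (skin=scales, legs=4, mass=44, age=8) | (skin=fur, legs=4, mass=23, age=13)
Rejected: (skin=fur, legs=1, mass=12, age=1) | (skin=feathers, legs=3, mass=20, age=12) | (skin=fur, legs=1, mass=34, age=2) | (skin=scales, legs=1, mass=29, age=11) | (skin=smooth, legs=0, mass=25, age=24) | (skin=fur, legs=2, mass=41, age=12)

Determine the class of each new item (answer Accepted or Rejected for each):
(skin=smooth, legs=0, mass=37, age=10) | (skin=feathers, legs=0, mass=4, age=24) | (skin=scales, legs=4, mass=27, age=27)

All 'Accepted' examples share one property — legs ≥ 4 — and every 'Rejected' example lacks it.
(skin=smooth, legs=0, mass=37, age=10) → legs = 0 → Rejected.
(skin=feathers, legs=0, mass=4, age=24) → legs = 0 → Rejected.
(skin=scales, legs=4, mass=27, age=27) → legs = 4 → Accepted.

Rejected, Rejected, Accepted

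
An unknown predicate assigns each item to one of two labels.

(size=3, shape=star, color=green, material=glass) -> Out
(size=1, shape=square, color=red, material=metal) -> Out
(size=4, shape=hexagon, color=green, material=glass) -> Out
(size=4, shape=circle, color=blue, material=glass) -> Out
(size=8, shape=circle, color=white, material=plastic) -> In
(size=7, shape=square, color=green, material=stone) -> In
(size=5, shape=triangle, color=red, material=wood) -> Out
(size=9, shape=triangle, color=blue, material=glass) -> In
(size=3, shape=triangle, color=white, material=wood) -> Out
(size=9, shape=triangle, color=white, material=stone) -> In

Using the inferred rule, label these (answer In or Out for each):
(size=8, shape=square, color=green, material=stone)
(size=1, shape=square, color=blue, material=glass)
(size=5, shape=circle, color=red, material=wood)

In, Out, Out

The pattern is that an item is 'In' exactly when: size ≥ 7.
(size=8, shape=square, color=green, material=stone): size = 8, matches → In.
(size=1, shape=square, color=blue, material=glass): size = 1, doesn't match → Out.
(size=5, shape=circle, color=red, material=wood): size = 5, doesn't match → Out.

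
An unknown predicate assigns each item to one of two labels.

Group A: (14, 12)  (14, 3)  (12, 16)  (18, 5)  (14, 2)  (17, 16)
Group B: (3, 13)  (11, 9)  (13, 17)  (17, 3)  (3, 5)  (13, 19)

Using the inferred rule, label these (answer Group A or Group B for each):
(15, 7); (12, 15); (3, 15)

Group B, Group A, Group B

The common property of the 'Group A' items is: product is even. No 'Group B' item has it.
(15, 7): 15·7 = 105 — fails the rule, so Group B.
(12, 15): 12·15 = 180 — meets the rule, so Group A.
(3, 15): 3·15 = 45 — fails the rule, so Group B.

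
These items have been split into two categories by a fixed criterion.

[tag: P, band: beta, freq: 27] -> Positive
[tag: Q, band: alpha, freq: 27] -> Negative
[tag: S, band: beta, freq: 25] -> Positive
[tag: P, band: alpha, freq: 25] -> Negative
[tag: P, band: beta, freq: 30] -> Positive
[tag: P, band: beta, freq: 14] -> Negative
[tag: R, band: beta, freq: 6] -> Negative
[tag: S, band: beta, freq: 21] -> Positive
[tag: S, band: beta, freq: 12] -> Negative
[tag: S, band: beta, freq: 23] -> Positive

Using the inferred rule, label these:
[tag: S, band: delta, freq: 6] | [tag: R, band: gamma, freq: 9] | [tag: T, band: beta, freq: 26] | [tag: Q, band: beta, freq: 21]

'Positive' ⟺ band is beta AND freq ≥ 21.
[tag: S, band: delta, freq: 6]: Negative (band is delta, freq = 6). [tag: R, band: gamma, freq: 9]: Negative (band is gamma, freq = 9). [tag: T, band: beta, freq: 26]: Positive (band is beta, freq = 26). [tag: Q, band: beta, freq: 21]: Positive (band is beta, freq = 21).

Negative, Negative, Positive, Positive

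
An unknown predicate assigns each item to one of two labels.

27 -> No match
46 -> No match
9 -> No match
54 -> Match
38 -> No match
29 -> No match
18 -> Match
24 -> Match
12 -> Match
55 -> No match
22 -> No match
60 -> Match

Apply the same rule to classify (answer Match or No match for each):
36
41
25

Checking candidate rules against both groups, what survives is: multiple of 6.
36: 36 = 6·6, qualifies → Match. 41: 41 = 6·6 + 5, does not fit → No match. 25: 25 = 6·4 + 1, does not fit → No match.

Match, No match, No match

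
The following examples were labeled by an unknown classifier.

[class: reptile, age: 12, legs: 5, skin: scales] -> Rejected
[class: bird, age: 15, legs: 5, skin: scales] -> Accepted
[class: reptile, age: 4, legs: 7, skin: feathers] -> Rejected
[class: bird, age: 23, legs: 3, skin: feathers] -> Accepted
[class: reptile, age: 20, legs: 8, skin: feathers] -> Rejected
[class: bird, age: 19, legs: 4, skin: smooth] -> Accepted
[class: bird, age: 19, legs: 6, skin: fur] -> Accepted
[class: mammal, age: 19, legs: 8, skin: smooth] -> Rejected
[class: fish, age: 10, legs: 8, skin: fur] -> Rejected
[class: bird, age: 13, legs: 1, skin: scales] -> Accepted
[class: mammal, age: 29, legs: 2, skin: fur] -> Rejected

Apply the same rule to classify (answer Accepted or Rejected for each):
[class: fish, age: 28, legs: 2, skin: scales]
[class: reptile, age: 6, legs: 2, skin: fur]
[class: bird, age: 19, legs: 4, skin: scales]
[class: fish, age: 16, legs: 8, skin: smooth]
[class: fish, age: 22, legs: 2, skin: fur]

Rejected, Rejected, Accepted, Rejected, Rejected

The common property of the 'Accepted' items is: class is bird. No 'Rejected' item has it.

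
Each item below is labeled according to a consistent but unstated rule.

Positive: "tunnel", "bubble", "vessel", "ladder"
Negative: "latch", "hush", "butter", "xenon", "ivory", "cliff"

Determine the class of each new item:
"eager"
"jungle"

'Positive' ⟺ even length AND contains 'l'.
Negative: "eager", since length 5, no 'l'.
Positive: "jungle", since length 6, has 'l'.

Negative, Positive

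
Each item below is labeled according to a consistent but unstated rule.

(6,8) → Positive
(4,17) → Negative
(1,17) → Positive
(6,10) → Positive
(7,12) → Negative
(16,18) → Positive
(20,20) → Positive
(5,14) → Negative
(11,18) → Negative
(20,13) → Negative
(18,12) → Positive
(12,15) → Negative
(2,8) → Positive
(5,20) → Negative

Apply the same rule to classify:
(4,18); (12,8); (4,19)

Checking candidate rules against both groups, what survives is: sum is even.
(4,18) — 4+18 = 22, hence Positive.
(12,8) — 12+8 = 20, hence Positive.
(4,19) — 4+19 = 23, hence Negative.

Positive, Positive, Negative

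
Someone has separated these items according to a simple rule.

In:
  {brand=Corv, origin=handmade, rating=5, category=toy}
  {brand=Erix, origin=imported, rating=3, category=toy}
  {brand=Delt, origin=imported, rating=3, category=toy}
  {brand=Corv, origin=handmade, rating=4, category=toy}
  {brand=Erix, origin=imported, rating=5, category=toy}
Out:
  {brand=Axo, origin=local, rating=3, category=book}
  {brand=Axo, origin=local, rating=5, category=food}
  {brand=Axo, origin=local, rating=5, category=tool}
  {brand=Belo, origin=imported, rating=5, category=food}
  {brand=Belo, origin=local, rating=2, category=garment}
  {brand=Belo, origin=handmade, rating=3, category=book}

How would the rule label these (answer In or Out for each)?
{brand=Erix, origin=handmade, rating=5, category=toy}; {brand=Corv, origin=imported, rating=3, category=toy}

Checking candidate rules against both groups, what survives is: category is toy.

In, In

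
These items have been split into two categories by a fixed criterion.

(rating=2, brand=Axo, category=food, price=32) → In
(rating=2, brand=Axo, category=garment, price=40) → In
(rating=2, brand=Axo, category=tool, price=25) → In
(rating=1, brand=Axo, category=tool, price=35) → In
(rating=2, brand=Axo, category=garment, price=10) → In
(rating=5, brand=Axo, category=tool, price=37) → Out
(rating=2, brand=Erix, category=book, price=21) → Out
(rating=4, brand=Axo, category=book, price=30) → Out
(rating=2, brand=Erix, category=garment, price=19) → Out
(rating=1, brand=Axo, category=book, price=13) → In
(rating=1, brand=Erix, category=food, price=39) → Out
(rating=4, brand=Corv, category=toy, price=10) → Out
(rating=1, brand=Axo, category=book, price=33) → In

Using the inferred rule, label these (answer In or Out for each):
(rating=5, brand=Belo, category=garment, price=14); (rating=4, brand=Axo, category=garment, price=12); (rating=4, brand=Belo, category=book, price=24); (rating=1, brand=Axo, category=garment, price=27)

Rule: brand is Axo AND rating ≤ 2. This holds for each 'In' example and fails for each 'Out' one.
(rating=5, brand=Belo, category=garment, price=14): brand is Belo, rating = 5, does not pass → Out. (rating=4, brand=Axo, category=garment, price=12): brand is Axo, rating = 4, does not pass → Out. (rating=4, brand=Belo, category=book, price=24): brand is Belo, rating = 4, does not pass → Out. (rating=1, brand=Axo, category=garment, price=27): brand is Axo, rating = 1, matches → In.

Out, Out, Out, In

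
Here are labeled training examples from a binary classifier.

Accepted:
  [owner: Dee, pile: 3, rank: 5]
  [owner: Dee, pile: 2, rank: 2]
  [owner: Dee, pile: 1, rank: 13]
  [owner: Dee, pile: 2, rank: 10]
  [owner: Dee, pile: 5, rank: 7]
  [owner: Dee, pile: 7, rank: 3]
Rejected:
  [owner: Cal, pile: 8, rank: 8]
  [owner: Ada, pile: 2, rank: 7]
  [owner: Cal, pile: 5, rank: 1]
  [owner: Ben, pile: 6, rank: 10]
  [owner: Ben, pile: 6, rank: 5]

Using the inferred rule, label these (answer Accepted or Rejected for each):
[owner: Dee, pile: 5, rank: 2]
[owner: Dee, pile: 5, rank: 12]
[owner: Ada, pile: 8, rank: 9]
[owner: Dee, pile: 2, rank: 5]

Accepted, Accepted, Rejected, Accepted

The distinguishing property — owner is Dee — holds for all the 'Accepted' cases and none of the 'Rejected' cases.
[owner: Dee, pile: 5, rank: 2]: owner is Dee, has this property → Accepted.
[owner: Dee, pile: 5, rank: 12]: owner is Dee, has this property → Accepted.
[owner: Ada, pile: 8, rank: 9]: owner is Ada, fails this test → Rejected.
[owner: Dee, pile: 2, rank: 5]: owner is Dee, has this property → Accepted.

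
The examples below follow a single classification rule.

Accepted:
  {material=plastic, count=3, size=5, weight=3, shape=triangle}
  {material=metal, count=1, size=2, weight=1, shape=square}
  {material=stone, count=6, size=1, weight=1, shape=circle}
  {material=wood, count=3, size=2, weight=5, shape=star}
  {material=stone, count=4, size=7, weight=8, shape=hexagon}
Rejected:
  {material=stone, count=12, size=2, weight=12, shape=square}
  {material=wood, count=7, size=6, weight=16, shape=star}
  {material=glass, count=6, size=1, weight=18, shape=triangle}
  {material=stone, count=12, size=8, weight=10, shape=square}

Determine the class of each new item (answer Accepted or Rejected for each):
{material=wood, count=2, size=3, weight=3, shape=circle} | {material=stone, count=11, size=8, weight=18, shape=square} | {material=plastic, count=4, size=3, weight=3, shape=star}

Accepted, Rejected, Accepted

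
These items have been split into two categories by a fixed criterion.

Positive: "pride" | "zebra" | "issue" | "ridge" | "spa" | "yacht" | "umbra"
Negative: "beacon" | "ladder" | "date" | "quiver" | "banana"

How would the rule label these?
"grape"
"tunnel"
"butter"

Every 'Positive' example satisfies: odd length. None of the 'Negative' examples do.
"grape": Positive (length 5).
"tunnel": Negative (length 6).
"butter": Negative (length 6).

Positive, Negative, Negative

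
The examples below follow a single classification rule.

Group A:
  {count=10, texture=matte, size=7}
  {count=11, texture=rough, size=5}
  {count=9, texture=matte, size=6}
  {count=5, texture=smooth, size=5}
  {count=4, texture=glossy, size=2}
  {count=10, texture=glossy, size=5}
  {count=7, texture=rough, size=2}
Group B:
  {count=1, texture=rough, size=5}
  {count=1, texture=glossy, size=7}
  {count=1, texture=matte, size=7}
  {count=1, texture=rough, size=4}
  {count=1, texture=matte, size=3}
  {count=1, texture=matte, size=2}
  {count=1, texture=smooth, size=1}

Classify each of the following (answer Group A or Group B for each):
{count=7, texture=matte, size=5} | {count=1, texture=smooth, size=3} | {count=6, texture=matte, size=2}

Group A, Group B, Group A

Rule: count ≥ 4. This holds for each 'Group A' example and fails for each 'Group B' one.
{count=7, texture=matte, size=5} → count = 7 → Group A. {count=1, texture=smooth, size=3} → count = 1 → Group B. {count=6, texture=matte, size=2} → count = 6 → Group A.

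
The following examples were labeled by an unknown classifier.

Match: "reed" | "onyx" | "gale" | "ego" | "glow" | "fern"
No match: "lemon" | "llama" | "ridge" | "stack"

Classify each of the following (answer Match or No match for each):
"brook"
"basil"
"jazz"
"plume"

One predicate separates the groups cleanly: length ≤ 4.
"brook": length 5 — fails this test, so No match. "basil": length 5 — fails this test, so No match. "jazz": length 4 — has this property, so Match. "plume": length 5 — fails this test, so No match.

No match, No match, Match, No match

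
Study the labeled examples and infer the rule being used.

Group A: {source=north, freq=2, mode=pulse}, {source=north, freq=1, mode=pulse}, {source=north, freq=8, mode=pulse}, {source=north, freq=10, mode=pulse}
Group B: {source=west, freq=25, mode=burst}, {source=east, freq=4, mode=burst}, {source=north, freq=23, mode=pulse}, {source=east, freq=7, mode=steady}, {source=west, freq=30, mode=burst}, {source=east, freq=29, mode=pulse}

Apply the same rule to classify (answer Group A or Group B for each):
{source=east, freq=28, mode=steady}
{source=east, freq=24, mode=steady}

Group B, Group B

Rule: mode is pulse AND freq ≤ 10. This holds for each 'Group A' example and fails for each 'Group B' one.
{source=east, freq=28, mode=steady} — mode is steady, freq = 28, hence Group B. {source=east, freq=24, mode=steady} — mode is steady, freq = 24, hence Group B.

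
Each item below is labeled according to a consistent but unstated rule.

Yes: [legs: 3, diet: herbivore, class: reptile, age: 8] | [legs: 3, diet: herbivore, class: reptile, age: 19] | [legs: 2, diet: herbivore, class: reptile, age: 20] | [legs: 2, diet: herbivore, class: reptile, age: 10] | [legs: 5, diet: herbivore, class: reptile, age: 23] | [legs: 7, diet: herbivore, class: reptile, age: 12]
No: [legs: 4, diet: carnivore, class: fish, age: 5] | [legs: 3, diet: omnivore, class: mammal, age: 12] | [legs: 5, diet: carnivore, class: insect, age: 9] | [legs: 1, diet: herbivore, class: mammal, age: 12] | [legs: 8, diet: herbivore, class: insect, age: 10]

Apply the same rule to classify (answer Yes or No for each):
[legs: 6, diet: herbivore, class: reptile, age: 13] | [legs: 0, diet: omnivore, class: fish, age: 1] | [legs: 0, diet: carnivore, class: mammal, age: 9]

The common property of the 'Yes' items is: class is reptile. No 'No' item has it.

Yes, No, No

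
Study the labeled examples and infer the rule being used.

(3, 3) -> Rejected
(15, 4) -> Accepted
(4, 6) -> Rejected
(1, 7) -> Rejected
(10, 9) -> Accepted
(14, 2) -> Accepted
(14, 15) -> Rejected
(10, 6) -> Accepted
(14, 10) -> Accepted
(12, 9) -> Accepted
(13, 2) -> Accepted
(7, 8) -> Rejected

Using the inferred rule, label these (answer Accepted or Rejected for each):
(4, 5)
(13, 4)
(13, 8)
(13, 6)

Rejected, Accepted, Accepted, Accepted

The distinguishing property — first > second — holds for all the 'Accepted' cases and none of the 'Rejected' cases.
(4, 5): Rejected (4 < 5). (13, 4): Accepted (13 > 4). (13, 8): Accepted (13 > 8). (13, 6): Accepted (13 > 6).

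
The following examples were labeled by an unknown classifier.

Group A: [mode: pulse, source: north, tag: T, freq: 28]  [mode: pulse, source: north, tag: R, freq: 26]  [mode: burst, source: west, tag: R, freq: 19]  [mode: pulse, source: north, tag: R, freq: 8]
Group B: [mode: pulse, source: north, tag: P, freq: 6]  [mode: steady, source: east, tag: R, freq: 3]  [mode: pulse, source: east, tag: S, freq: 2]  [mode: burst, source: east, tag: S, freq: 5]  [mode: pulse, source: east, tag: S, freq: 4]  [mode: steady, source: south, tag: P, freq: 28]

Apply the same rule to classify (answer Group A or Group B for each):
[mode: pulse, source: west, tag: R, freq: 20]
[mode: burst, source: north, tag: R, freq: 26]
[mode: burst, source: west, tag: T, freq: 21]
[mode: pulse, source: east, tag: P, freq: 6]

All 'Group A' examples share one property — tag is not P AND freq ≥ 6 — and every 'Group B' example lacks it.
[mode: pulse, source: west, tag: R, freq: 20] → tag is R, freq = 20 → Group A.
[mode: burst, source: north, tag: R, freq: 26] → tag is R, freq = 26 → Group A.
[mode: burst, source: west, tag: T, freq: 21] → tag is T, freq = 21 → Group A.
[mode: pulse, source: east, tag: P, freq: 6] → tag is P, freq = 6 → Group B.

Group A, Group A, Group A, Group B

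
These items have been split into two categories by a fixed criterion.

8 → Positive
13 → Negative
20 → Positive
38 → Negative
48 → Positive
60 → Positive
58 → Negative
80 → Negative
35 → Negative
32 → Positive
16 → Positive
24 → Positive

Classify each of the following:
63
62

Negative, Negative

Every 'Positive' example satisfies: multiple of 4 AND at most 60. None of the 'Negative' examples do.
63: 63 = 4·15 + 3, 63 > 60, does not pass → Negative.
62: 62 = 4·15 + 2, 62 > 60, does not pass → Negative.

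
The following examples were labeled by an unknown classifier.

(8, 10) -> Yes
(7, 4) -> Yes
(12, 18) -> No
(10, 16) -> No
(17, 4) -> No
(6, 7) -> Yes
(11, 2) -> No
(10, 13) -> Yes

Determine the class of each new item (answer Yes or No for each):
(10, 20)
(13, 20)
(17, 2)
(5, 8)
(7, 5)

No, No, No, Yes, Yes

The rule appears to be: |first − second| ≤ 3.
(10, 20): No (|10−20| = 10). (13, 20): No (|13−20| = 7). (17, 2): No (|17−2| = 15). (5, 8): Yes (|5−8| = 3). (7, 5): Yes (|7−5| = 2).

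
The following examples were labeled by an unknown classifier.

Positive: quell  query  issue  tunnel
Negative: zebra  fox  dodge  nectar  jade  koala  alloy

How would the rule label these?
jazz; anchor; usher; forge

Negative, Negative, Positive, Negative

Every 'Positive' example satisfies: contains 'u'. None of the 'Negative' examples do.
jazz → no 'u' → Negative. anchor → no 'u' → Negative. usher → has 'u' → Positive. forge → no 'u' → Negative.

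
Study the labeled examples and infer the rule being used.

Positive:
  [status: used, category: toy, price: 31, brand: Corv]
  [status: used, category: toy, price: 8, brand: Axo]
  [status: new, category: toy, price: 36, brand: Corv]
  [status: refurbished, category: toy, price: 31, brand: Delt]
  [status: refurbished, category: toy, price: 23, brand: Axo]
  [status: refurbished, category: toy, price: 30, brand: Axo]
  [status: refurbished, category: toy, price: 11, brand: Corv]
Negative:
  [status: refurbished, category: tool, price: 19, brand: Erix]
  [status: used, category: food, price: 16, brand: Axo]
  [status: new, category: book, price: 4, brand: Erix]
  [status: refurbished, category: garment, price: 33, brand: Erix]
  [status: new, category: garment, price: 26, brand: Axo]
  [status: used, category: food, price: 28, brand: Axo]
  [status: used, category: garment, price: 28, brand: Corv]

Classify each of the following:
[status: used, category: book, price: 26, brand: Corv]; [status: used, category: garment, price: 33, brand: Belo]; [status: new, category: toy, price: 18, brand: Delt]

Rule: category is toy. This holds for each 'Positive' example and fails for each 'Negative' one.
[status: used, category: book, price: 26, brand: Corv]: Negative (category is book).
[status: used, category: garment, price: 33, brand: Belo]: Negative (category is garment).
[status: new, category: toy, price: 18, brand: Delt]: Positive (category is toy).

Negative, Negative, Positive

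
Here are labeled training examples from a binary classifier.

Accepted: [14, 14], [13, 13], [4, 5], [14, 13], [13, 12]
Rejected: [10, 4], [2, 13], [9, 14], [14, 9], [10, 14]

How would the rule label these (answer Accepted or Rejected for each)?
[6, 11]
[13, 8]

Rejected, Rejected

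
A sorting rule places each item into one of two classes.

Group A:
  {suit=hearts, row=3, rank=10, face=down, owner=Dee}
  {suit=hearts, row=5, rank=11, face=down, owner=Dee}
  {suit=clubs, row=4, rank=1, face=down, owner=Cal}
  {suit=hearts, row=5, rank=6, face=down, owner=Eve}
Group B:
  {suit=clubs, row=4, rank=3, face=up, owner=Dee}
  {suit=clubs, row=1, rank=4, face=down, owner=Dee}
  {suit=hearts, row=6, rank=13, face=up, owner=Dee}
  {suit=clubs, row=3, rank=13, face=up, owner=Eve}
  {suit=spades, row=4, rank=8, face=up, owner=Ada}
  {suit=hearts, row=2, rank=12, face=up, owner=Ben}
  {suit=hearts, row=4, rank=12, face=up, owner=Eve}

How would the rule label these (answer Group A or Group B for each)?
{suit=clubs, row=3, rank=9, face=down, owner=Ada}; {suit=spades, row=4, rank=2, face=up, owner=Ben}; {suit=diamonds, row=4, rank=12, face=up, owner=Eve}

Group A, Group B, Group B

The common property of the 'Group A' items is: face is down AND row ≥ 2. No 'Group B' item has it.
{suit=clubs, row=3, rank=9, face=down, owner=Ada} → face is down, row = 3 → Group A.
{suit=spades, row=4, rank=2, face=up, owner=Ben} → face is up, row = 4 → Group B.
{suit=diamonds, row=4, rank=12, face=up, owner=Eve} → face is up, row = 4 → Group B.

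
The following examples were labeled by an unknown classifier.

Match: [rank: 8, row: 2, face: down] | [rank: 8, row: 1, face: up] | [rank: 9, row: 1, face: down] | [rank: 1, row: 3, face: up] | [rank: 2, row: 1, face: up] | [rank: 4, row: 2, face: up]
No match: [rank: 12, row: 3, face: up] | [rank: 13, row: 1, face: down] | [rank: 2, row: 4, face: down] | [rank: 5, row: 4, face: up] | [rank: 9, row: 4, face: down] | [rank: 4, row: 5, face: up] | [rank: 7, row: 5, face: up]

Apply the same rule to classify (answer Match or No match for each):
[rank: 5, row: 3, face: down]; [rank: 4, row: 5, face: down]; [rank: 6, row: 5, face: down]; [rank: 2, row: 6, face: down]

Match, No match, No match, No match

Every 'Match' example satisfies: rank ≤ 9 AND row ≤ 3. None of the 'No match' examples do.
[rank: 5, row: 3, face: down] → rank = 5, row = 3 → Match. [rank: 4, row: 5, face: down] → rank = 4, row = 5 → No match. [rank: 6, row: 5, face: down] → rank = 6, row = 5 → No match. [rank: 2, row: 6, face: down] → rank = 2, row = 6 → No match.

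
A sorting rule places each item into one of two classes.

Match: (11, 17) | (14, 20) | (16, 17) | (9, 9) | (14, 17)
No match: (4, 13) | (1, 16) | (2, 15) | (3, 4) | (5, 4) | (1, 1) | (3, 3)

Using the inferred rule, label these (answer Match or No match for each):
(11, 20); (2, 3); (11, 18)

The common property of the 'Match' items is: sum ≥ 18. No 'No match' item has it.
(11, 20): 11+20 = 31 — has this property, so Match.
(2, 3): 2+3 = 5 — does not satisfy this, so No match.
(11, 18): 11+18 = 29 — has this property, so Match.

Match, No match, Match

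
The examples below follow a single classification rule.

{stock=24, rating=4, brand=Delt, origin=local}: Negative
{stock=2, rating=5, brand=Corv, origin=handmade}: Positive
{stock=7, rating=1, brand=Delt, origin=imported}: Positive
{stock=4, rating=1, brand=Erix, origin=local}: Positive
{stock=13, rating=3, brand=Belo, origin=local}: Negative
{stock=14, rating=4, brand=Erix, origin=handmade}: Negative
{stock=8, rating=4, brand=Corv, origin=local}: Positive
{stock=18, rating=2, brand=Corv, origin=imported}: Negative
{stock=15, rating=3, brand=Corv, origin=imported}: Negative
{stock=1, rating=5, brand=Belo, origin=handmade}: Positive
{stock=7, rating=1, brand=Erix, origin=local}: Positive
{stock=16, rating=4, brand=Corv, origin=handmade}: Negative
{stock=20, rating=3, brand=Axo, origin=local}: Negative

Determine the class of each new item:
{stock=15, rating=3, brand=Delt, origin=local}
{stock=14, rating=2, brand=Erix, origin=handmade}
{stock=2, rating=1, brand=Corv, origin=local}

Negative, Negative, Positive

Rule: stock ≤ 8. This holds for each 'Positive' example and fails for each 'Negative' one.
{stock=15, rating=3, brand=Delt, origin=local}: Negative (stock = 15). {stock=14, rating=2, brand=Erix, origin=handmade}: Negative (stock = 14). {stock=2, rating=1, brand=Corv, origin=local}: Positive (stock = 2).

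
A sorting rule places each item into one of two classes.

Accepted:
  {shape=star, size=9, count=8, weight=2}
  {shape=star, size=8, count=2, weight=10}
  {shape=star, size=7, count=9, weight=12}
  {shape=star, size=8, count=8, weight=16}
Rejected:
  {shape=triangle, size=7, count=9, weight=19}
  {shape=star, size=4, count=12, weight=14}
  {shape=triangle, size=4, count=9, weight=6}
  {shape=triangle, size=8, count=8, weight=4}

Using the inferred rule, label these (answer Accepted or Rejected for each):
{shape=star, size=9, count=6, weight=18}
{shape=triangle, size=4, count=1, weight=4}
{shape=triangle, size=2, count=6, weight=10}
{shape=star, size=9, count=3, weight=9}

Accepted, Rejected, Rejected, Accepted

The simplest hypothesis consistent with all the labels is: shape is star AND size ≥ 7.
{shape=star, size=9, count=6, weight=18}: Accepted (shape is star, size = 9).
{shape=triangle, size=4, count=1, weight=4}: Rejected (shape is triangle, size = 4).
{shape=triangle, size=2, count=6, weight=10}: Rejected (shape is triangle, size = 2).
{shape=star, size=9, count=3, weight=9}: Accepted (shape is star, size = 9).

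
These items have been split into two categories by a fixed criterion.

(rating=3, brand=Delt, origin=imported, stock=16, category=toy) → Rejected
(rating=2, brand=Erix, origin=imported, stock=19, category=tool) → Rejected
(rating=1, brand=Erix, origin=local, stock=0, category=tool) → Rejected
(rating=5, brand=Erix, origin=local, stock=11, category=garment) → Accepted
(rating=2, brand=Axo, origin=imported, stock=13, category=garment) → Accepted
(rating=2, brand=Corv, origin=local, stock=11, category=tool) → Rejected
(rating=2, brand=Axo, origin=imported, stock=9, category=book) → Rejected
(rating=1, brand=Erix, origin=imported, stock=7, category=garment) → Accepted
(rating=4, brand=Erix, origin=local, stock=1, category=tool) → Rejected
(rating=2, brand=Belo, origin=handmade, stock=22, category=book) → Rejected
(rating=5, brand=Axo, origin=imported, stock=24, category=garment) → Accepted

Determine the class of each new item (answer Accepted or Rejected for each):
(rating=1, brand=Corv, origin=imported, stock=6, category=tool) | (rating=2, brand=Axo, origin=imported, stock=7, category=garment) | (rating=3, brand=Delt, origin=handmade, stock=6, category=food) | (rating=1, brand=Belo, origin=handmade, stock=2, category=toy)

The distinguishing property — category is garment — holds for all the 'Accepted' cases and none of the 'Rejected' cases.
(rating=1, brand=Corv, origin=imported, stock=6, category=tool) — category is tool, hence Rejected.
(rating=2, brand=Axo, origin=imported, stock=7, category=garment) — category is garment, hence Accepted.
(rating=3, brand=Delt, origin=handmade, stock=6, category=food) — category is food, hence Rejected.
(rating=1, brand=Belo, origin=handmade, stock=2, category=toy) — category is toy, hence Rejected.

Rejected, Accepted, Rejected, Rejected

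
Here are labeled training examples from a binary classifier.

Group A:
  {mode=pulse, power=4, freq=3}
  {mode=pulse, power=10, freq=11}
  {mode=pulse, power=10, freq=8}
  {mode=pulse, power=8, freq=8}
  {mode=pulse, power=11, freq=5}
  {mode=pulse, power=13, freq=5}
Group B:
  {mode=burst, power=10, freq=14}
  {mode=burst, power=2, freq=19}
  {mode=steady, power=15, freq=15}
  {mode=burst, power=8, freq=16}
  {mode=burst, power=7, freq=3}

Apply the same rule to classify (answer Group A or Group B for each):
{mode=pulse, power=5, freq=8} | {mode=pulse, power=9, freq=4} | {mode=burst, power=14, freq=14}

Group A, Group A, Group B

One predicate separates the groups cleanly: mode is pulse.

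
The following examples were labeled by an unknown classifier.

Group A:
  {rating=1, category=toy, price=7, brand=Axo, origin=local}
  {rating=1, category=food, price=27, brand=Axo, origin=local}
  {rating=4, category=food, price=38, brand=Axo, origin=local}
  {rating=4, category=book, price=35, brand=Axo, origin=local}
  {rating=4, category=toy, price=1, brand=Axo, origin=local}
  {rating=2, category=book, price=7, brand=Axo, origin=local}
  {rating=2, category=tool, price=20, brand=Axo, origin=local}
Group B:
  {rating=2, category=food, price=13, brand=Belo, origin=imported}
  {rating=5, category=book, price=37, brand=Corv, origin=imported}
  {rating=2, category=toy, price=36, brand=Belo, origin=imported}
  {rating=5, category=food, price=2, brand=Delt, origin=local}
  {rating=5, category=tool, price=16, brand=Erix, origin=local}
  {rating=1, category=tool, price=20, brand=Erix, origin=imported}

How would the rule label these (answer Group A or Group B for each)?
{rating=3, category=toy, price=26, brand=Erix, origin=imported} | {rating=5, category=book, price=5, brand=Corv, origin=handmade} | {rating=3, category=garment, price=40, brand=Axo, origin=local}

Comparing the two groups points to one rule — brand is Axo.
{rating=3, category=toy, price=26, brand=Erix, origin=imported}: Group B (brand is Erix). {rating=5, category=book, price=5, brand=Corv, origin=handmade}: Group B (brand is Corv). {rating=3, category=garment, price=40, brand=Axo, origin=local}: Group A (brand is Axo).

Group B, Group B, Group A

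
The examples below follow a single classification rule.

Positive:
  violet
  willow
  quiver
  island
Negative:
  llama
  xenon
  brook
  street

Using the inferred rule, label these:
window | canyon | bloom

Rule: contains 'i'. This holds for each 'Positive' example and fails for each 'Negative' one.
window: has 'i', has this property → Positive. canyon: no 'i', doesn't qualify → Negative. bloom: no 'i', doesn't qualify → Negative.

Positive, Negative, Negative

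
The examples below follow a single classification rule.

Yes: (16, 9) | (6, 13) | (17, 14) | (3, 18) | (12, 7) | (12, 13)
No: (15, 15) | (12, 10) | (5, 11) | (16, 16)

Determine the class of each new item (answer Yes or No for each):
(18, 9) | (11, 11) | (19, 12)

Yes, No, Yes

All 'Yes' examples share one property — sum is odd — and every 'No' example lacks it.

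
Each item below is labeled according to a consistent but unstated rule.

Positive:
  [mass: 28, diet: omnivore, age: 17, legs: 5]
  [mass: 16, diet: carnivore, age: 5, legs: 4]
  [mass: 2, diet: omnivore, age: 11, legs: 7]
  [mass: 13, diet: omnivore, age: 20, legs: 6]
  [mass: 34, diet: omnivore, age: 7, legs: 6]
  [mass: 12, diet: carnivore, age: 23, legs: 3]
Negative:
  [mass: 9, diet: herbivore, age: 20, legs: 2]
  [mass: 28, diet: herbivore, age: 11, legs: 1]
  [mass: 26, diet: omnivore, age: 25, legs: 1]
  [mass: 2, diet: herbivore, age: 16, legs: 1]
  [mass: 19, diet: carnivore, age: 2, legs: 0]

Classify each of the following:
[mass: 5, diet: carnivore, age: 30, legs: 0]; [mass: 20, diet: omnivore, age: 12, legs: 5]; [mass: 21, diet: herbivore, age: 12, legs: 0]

Negative, Positive, Negative

The distinguishing property — legs ≥ 3 — holds for all the 'Positive' cases and none of the 'Negative' cases.
[mass: 5, diet: carnivore, age: 30, legs: 0]: Negative (legs = 0). [mass: 20, diet: omnivore, age: 12, legs: 5]: Positive (legs = 5). [mass: 21, diet: herbivore, age: 12, legs: 0]: Negative (legs = 0).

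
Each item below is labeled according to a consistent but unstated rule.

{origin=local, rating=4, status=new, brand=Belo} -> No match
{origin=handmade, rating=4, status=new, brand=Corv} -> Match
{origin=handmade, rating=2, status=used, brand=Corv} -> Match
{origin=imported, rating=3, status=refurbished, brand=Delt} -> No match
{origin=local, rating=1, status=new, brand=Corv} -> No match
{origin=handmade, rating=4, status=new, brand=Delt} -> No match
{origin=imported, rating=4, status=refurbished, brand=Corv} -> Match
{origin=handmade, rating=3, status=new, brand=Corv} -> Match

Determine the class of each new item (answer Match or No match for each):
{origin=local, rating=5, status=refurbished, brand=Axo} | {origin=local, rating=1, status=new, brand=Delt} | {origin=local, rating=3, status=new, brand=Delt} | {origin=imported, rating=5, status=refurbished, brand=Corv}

No match, No match, No match, Match

Rule: brand is Corv AND rating ≥ 2. This holds for each 'Match' example and fails for each 'No match' one.
No match: {origin=local, rating=5, status=refurbished, brand=Axo}, since brand is Axo, rating = 5.
No match: {origin=local, rating=1, status=new, brand=Delt}, since brand is Delt, rating = 1.
No match: {origin=local, rating=3, status=new, brand=Delt}, since brand is Delt, rating = 3.
Match: {origin=imported, rating=5, status=refurbished, brand=Corv}, since brand is Corv, rating = 5.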